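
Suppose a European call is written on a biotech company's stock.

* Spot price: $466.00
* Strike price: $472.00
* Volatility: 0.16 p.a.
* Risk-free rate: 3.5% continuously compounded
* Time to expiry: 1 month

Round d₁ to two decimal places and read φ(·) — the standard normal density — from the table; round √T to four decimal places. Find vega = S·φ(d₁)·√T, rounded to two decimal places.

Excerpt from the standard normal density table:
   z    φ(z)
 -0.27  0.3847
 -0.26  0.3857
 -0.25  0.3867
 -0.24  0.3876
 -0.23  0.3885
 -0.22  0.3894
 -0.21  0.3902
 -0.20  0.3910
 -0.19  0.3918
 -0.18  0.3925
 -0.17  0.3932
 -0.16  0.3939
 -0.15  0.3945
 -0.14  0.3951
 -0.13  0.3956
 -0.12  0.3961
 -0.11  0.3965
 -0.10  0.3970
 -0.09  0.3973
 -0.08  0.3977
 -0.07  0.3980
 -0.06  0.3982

T = 0.08333;  σ√T = 0.0462
d₁ = [ln(466/472) + (0.035 + 0.16²/2)·0.08333] / 0.0462 = [-0.0128 + 0.0040] / 0.0462 = -0.1907 → -0.19
√T = √0.08333 = 0.2887
φ(d₁) = φ(-0.19) = 0.3918
vega = S·φ(d₁)·√T = 466·0.3918·0.2887 = 52.7105
(The put has the same vega.)

52.71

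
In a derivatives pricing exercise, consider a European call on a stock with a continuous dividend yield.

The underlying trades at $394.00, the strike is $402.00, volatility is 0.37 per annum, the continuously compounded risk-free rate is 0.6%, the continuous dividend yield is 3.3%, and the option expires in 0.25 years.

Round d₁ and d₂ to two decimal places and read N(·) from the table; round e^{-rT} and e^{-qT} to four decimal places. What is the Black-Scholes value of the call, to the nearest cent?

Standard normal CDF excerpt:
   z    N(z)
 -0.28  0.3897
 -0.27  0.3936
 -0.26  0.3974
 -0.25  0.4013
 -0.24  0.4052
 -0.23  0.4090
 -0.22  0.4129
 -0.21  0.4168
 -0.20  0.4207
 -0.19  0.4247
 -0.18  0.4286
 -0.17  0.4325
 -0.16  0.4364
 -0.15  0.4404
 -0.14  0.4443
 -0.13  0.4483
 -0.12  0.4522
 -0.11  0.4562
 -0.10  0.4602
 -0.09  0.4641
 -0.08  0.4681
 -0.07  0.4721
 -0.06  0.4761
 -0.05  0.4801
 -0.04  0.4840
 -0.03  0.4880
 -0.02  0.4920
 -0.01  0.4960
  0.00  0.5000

$24.96

T = 0.25;  σ√T = 0.1850
ln(S/K) + (r − q + σ²/2)T = ln(394/402) + (0.006 − 0.033 + 0.37²/2)·0.25 = -0.0201 + 0.0104 = -0.0097
d₁ = -0.0097 / 0.1850 = -0.0526 ≈ -0.05
d₂ = d₁ − σ√T = -0.0526 − 0.1850 = -0.2376 ≈ -0.24
exp(−qT) = exp(−0.033·0.25) = 0.9918;  exp(−rT) = exp(−0.006·0.25) = 0.9985
N(d₁) = N(-0.05) = 0.4801;  N(d₂) = N(-0.24) = 0.4052
C = 394·0.9918·0.4801 − 402·0.9985·0.4052 = 187.6083 − 162.6461 = 24.9622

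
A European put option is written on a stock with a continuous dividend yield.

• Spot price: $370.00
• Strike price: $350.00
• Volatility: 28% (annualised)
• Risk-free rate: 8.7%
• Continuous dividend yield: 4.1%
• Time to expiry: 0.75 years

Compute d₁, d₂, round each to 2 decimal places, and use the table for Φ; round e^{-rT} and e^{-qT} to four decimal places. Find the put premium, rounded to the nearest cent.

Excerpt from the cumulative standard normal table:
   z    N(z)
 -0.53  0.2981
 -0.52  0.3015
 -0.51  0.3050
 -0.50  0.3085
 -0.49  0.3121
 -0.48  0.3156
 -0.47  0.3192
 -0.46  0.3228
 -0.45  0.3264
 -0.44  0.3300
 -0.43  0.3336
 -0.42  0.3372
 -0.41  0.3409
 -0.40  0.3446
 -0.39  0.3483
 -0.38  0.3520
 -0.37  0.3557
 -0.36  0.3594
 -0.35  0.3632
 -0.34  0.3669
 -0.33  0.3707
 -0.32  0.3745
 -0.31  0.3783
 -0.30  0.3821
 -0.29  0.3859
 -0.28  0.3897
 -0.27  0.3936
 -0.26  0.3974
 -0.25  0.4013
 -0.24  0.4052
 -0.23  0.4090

$19.60

T = 0.75;  σ√T = 0.2425
d₁ = [ln(370/350) + (0.087 − 0.041 + 0.28²/2)·0.75] / 0.2425 = [0.0556 + 0.0639] / 0.2425 = 0.4927 → 0.49
d₂ = d₁ − σ√T = 0.4927 − 0.2425 = 0.2502 → 0.25
e^(−qT) = e^(−0.041·0.75) = 0.9697;  e^(−rT) = e^(−0.087·0.75) = 0.9368
P = 350·0.9368·N(-0.25) − 370·0.9697·N(-0.49) = 350·0.9368·0.4013 − 370·0.9697·0.3121 = 131.5782 − 111.9780 = 19.6002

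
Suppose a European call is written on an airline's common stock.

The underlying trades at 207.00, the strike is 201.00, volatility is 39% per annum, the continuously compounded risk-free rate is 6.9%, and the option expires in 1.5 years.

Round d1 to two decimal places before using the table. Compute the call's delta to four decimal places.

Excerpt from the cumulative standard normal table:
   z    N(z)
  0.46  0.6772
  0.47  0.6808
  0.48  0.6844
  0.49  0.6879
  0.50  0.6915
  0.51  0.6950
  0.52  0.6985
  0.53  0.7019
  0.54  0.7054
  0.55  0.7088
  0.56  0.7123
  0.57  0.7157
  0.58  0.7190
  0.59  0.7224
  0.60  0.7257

σ√T = 0.39 × 1.2247 = 0.4777
d₁ = [ln(207/201) + (0.069 + 0.39²/2)·1.5] / 0.4777 = [0.0294 + 0.2176] / 0.4777 = 0.5171 ⇒ 0.52
N(d₁) = N(0.52) = 0.6985
Δ_call = N(d₁) = 0.6985

0.6985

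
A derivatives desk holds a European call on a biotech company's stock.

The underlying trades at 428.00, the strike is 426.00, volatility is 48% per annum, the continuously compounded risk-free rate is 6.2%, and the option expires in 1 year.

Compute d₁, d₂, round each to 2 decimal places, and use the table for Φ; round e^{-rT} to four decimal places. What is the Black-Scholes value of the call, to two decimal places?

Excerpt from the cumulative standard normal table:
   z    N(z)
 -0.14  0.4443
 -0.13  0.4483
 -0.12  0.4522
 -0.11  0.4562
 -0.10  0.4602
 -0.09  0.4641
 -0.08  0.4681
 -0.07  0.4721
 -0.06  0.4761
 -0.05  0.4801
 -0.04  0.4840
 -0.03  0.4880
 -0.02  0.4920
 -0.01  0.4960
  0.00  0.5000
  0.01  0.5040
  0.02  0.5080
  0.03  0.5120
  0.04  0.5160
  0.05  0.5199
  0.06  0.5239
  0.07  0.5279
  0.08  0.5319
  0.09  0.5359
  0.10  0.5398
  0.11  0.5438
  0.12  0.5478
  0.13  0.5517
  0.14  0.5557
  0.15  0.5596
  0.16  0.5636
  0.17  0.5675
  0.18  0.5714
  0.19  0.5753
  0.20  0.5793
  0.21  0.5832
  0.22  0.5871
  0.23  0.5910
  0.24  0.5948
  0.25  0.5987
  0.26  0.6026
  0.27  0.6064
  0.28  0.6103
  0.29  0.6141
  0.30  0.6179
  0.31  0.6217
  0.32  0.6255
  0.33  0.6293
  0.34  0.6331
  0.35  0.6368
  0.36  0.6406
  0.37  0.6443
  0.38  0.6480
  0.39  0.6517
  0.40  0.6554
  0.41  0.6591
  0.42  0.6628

93.08

σ√T = 0.48·√1 = 0.4800
ln(S/K) + (r + σ²/2)T = ln(428/426) + (0.062 + 0.48²/2)·1 = 0.0047 + 0.1772 = 0.1819
d₁ = 0.1819 / 0.4800 = 0.3789 which rounds to 0.38
d₂ = d₁ − σ√T = 0.3789 − 0.4800 = -0.1011 which rounds to -0.10
exp(−rT) = exp(−0.062·1) = 0.9399
C = 428·N(0.38) − 426·0.9399·N(-0.10) = 428·0.6480 − 426·0.9399·0.4602 = 277.3440 − 184.2629 = 93.0811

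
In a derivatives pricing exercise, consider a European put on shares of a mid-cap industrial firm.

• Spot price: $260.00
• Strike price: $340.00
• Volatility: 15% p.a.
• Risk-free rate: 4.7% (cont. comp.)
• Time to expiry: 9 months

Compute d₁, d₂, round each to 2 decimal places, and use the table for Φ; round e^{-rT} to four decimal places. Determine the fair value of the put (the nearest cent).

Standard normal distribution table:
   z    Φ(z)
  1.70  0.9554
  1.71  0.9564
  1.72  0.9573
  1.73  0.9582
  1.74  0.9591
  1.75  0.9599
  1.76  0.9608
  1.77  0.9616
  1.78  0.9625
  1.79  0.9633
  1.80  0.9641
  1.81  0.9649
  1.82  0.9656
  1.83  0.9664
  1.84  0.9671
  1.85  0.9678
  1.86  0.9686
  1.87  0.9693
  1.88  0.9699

T = 0.75;  σ√T = 0.1299
d₁ = [ln(260/340) + (0.047 + 0.15²/2)·0.75] / 0.1299 = [-0.2683 + 0.0437] / 0.1299 = -1.7288 → -1.73
d₂ = d₁ − σ√T = -1.7288 − 0.1299 = -1.8587 → -1.86
e^(−rT) = e^(−0.047·0.75) = 0.9654
N(−d₂) = N(1.86) = 0.9686;  N(−d₁) = N(1.73) = 0.9582
P = 340·0.9654·0.9686 − 260·0.9582 = 317.9294 − 249.1320 = 68.7974

$68.80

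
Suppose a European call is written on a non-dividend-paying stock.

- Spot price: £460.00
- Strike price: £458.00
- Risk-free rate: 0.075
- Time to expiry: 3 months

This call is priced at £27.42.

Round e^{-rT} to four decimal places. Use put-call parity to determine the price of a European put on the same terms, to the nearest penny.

exp(−rT) = exp(−0.075·0.25) = 0.9814
Put-call parity: C − P = S − K·e^(−rT) = 460 − 458·0.9814 = 460 − 449.4812 = 10.5188
P = C − (C − P) = 27.42 − (10.5188) = 16.9012

£16.90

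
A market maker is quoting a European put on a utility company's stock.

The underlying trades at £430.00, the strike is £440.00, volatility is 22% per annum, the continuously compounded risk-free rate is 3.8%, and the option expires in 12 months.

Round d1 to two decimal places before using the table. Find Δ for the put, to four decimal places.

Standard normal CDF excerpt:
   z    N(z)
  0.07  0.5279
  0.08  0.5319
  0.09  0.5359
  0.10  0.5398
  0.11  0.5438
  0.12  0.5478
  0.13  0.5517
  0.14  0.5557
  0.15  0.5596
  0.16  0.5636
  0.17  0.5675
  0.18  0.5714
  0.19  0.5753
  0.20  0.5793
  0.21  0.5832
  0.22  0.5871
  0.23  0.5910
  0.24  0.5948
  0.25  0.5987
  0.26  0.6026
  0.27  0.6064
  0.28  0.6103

-0.4286

σ√T = 0.22 × 1.0000 = 0.2200
d₁ = [ln(430/440) + (0.038 + 0.22²/2)·1] / 0.2200 = [-0.0230 + 0.0622] / 0.2200 = 0.1782 ≈ 0.18
N(d₁) = N(0.18) = 0.5714
Δ_put = N(d₁) − 1 = 0.5714 − 1 = -0.4286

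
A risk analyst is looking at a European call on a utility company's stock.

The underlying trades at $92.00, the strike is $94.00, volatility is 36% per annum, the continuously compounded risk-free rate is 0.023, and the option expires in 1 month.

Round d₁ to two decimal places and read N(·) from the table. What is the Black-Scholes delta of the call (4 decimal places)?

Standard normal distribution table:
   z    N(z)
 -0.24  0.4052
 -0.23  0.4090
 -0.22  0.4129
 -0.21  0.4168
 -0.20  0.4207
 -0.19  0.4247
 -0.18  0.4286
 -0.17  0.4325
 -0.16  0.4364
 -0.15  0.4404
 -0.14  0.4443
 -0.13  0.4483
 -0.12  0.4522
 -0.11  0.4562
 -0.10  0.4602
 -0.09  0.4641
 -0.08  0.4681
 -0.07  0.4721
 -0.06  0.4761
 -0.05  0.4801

0.4443

T = 0.08333;  σ√T = 0.1039
d₁ = [ln(92/94) + (0.023 + 0.36²/2)·0.08333] / 0.1039 = [-0.0215 + 0.0073] / 0.1039 = -0.1365 which rounds to -0.14
N(d₁) = N(-0.14) = 0.4443
Δ_call = N(d₁) = 0.4443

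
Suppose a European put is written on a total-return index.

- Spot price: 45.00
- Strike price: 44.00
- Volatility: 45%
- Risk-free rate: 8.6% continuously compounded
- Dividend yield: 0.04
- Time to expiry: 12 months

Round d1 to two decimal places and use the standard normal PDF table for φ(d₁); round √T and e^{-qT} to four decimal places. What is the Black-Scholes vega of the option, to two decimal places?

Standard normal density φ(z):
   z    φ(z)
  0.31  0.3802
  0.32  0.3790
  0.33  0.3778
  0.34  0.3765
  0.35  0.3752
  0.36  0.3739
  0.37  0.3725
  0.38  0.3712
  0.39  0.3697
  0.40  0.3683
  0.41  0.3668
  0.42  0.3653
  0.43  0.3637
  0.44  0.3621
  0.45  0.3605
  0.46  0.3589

16.05

σ√T = 0.45 × 1.0000 = 0.4500
d₁ = [ln(45/44) + (0.086 − 0.04 + ½·0.45²)·1] / (σ√T) = (0.0225 + 0.1472) / 0.4500 = 0.3772 ≈ 0.38
√T = √1 = 1.0000
φ(d₁) = φ(0.38) = 0.3712
exp(−qT) = exp(−0.04·1) = 0.9608
vega = S·exp(−qT)·φ(d₁)·√T = 45·0.9608·0.3712·1.0000 = 16.0492
(Call and put vega coincide under Black-Scholes.)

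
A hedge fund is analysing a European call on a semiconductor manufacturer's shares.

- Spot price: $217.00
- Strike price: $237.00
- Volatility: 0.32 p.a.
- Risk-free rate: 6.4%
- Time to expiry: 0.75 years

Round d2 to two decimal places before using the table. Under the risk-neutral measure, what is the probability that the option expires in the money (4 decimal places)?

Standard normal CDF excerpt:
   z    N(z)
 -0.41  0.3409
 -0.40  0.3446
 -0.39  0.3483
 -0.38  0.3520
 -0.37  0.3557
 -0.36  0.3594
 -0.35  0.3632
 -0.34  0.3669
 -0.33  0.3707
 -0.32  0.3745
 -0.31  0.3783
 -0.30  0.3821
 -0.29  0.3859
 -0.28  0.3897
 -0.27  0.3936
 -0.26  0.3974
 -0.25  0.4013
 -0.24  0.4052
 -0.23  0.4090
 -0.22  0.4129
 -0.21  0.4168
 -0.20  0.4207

T = 0.75;  σ√T = 0.2771
d₁ = [ln(217/237) + (0.064 + 0.32²/2)·0.75] / 0.2771 = [-0.0882 + 0.0864] / 0.2771 = -0.0064 ⇒ -0.01
d₂ = d₁ − σ√T = -0.0064 − 0.2771 = -0.2835 ⇒ -0.28
Risk-neutral Pr[S_T > K] = N(d₂) = N(-0.28) = 0.3897

0.3897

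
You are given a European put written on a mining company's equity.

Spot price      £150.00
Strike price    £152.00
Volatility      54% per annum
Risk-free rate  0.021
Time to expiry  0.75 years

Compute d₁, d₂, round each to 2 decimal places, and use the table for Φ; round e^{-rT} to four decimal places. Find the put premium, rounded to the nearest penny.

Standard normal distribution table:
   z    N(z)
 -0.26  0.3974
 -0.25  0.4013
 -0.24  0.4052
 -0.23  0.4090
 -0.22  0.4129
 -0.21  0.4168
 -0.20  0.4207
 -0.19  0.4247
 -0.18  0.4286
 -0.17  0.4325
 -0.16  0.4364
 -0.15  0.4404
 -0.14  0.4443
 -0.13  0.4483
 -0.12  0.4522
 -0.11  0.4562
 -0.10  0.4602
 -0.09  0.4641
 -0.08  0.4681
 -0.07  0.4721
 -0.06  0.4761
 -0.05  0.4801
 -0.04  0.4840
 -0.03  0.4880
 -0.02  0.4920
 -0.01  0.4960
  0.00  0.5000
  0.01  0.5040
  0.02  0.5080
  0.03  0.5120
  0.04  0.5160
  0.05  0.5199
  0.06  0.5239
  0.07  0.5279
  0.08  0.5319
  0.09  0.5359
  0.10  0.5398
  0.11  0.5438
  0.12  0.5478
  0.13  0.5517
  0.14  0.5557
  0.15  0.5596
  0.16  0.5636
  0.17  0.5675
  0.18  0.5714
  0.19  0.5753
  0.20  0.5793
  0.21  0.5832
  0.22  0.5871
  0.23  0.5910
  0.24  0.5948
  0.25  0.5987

T = 0.75;  σ√T = 0.4677
d₁ = [ln(150/152) + (0.021 + 0.54²/2)·0.75] / 0.4677 = [-0.0132 + 0.1251] / 0.4677 = 0.2392 → 0.24
d₂ = d₁ − σ√T = 0.2392 − 0.4677 = -0.2285 → -0.23
e^(−rT) = e^(−0.021·0.75) = 0.9844
P = 152·0.9844·N(0.23) − 150·N(-0.24) = 152·0.9844·0.5910 − 150·0.4052 = 88.4306 − 60.7800 = 27.6506

£27.65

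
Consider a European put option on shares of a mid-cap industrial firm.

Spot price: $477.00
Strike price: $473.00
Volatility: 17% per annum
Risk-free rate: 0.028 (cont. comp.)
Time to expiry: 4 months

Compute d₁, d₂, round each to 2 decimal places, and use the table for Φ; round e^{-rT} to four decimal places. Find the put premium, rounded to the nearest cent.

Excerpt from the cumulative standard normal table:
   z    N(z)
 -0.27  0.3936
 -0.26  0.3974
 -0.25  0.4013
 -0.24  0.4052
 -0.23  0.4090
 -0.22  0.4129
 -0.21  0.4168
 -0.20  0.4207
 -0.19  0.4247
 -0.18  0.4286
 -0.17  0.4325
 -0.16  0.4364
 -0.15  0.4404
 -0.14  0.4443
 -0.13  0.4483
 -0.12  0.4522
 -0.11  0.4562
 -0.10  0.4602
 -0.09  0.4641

$14.98

σ√T = 0.17 × 0.5774 = 0.0981
d₁ = [ln(477/473) + (0.028 + ½·0.17²)·0.3333] / (σ√T) = (0.0084 + 0.0141) / 0.0981 = 0.2300 → 0.23
d₂ = 0.2300 − 0.0981 = 0.1318 → 0.13
e^(−rT) = e^(−0.028·0.3333) = 0.9907
N(−d₂) = N(-0.13) = 0.4483;  N(−d₁) = N(-0.23) = 0.4090
P = 473·0.9907·0.4483 − 477·0.4090 = 210.0739 − 195.0930 = 14.9809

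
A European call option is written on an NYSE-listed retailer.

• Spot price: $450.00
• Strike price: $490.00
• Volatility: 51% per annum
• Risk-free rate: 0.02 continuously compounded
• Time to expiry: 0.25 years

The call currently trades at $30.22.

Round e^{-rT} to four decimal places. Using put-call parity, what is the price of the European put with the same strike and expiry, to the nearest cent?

e^(−rT) = e^(−0.02·0.25) = 0.9950
Put-call parity: C − P = S − K·e^(−rT) = 450 − 490·0.9950 = 450 − 487.5500 = -37.5500
P = C − (C − P) = 30.22 − (-37.5500) = 67.7700

$67.77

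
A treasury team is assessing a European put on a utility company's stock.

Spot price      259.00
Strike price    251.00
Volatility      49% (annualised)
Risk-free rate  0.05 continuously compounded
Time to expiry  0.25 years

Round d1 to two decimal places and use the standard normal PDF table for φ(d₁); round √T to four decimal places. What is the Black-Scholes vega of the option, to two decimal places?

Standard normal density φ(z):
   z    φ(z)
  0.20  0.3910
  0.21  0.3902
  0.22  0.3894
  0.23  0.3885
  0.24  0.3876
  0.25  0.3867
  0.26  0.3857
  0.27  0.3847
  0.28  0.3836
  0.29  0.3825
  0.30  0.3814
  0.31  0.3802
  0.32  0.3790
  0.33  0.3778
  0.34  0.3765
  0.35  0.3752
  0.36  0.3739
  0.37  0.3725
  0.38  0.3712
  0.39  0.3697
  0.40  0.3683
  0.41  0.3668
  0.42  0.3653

σ√T = 0.49 × 0.5000 = 0.2450
d₁ = [ln(259/251) + (0.05 + ½·0.49²)·0.25] / (σ√T) = (0.0314 + 0.0425) / 0.2450 = 0.3016 → 0.30
√T = √0.25 = 0.5000
φ(d₁) = φ(0.30) = 0.3814
vega = S·φ(d₁)·√T = 259·0.3814·0.5000 = 49.3913

49.39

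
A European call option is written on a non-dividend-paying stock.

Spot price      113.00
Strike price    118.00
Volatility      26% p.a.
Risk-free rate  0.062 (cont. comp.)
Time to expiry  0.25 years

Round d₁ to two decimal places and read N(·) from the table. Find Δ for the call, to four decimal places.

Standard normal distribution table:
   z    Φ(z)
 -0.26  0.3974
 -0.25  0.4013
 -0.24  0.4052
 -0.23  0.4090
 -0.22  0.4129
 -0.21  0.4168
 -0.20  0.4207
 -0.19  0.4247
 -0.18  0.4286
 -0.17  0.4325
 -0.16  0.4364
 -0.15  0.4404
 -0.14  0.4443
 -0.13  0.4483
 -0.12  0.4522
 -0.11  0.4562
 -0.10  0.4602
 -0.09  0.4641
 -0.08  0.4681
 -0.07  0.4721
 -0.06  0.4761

σ√T = 0.26 × 0.5000 = 0.1300
ln(S/K) + (r + σ²/2)T = ln(113/118) + (0.062 + 0.26²/2)·0.25 = -0.0433 + 0.0239 = -0.0193
d₁ = -0.0193 / 0.1300 = -0.1488 → -0.15
N(d₁) = N(-0.15) = 0.4404
Δ_call = N(d₁) = 0.4404

0.4404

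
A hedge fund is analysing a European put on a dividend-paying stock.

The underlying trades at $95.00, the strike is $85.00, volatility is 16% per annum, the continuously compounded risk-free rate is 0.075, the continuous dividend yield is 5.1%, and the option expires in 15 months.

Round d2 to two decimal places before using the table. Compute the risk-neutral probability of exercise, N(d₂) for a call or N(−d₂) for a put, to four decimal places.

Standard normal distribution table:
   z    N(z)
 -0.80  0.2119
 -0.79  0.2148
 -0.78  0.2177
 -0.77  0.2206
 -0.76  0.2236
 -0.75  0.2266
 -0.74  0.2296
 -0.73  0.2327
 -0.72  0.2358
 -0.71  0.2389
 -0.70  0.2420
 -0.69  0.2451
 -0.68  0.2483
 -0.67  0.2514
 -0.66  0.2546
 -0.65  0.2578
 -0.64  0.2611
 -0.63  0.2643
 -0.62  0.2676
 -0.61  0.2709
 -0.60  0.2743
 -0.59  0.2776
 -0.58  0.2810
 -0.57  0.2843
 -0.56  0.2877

σ√T = 0.16 × 1.1180 = 0.1789
d₁ = [ln(95/85) + (0.075 − 0.051 + 0.16²/2)·1.25] / 0.1789 = [0.1112 + 0.0460] / 0.1789 = 0.8789 ≈ 0.88
d₂ = d₁ − σ√T = 0.8789 − 0.1789 = 0.7000 ≈ 0.70
Risk-neutral Pr[S_T < K] = N(−d₂) = N(-0.70) = 0.2420

0.2420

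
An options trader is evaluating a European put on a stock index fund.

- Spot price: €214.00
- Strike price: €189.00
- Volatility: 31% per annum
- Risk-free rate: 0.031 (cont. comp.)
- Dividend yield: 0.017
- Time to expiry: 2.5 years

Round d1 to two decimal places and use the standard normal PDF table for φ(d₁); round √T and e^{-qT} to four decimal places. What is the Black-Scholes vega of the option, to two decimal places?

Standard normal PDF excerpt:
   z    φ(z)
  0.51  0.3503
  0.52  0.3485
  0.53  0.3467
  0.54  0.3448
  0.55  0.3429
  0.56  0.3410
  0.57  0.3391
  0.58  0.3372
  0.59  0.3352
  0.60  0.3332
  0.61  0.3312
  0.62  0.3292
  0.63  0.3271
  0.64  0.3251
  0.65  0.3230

109.96

σ√T = 0.31·√2.5 = 0.4902
d₁ = [ln(214/189) + (0.031 − 0.017 + 0.31²/2)·2.5] / 0.4902 = [0.1242 + 0.1551] / 0.4902 = 0.5699 which rounds to 0.57
√T = √2.5 = 1.5811
φ(d₁) = φ(0.57) = 0.3391
exp(−qT) = exp(−0.017·2.5) = 0.9584
vega = S·exp(−qT)·φ(d₁)·√T = 214·0.9584·0.3391·1.5811 = 109.9633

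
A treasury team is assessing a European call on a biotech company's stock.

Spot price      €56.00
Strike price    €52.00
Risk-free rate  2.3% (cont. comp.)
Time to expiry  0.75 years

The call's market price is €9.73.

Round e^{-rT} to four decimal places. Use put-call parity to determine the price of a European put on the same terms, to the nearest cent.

€4.84

e^(−rT) = e^(−0.023·0.75) = 0.9829
Put-call parity: C − P = S − K·e^(−rT) = 56 − 52·0.9829 = 56 − 51.1108 = 4.8892
P = C − (C − P) = 9.73 − (4.8892) = 4.8408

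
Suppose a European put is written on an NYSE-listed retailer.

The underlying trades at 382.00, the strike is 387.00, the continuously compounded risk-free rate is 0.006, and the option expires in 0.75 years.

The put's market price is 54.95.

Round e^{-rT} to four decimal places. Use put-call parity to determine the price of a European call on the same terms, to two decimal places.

51.69

e^(−rT) = e^(−0.006·0.75) = 0.9955
Put-call parity: C − P = S − K·e^(−rT) = 382 − 387·0.9955 = 382 − 385.2585 = -3.2585
C = P + (C − P) = 54.95 + (-3.2585) = 51.6915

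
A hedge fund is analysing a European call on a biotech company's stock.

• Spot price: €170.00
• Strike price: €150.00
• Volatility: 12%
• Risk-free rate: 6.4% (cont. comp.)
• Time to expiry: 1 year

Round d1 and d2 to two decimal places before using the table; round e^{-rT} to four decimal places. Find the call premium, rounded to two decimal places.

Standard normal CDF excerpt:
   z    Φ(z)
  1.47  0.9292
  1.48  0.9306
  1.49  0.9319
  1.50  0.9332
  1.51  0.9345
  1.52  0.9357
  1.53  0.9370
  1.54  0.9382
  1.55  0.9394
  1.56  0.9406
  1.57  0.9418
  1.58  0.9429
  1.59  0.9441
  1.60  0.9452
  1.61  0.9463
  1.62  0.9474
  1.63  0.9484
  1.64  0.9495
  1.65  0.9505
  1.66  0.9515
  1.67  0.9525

σ√T = 0.12 × 1.0000 = 0.1200
d₁ = [ln(170/150) + (0.064 + 0.12²/2)·1] / 0.1200 = [0.1252 + 0.0712] / 0.1200 = 1.6364 ⇒ 1.64
d₂ = d₁ − σ√T = 1.6364 − 0.1200 = 1.5164 ⇒ 1.52
exp(−rT) = exp(−0.064·1) = 0.9380
N(d₁) = N(1.64) = 0.9495;  N(d₂) = N(1.52) = 0.9357
C = 170·0.9495 − 150·0.9380·0.9357 = 161.4150 − 131.6530 = 29.7620

€29.76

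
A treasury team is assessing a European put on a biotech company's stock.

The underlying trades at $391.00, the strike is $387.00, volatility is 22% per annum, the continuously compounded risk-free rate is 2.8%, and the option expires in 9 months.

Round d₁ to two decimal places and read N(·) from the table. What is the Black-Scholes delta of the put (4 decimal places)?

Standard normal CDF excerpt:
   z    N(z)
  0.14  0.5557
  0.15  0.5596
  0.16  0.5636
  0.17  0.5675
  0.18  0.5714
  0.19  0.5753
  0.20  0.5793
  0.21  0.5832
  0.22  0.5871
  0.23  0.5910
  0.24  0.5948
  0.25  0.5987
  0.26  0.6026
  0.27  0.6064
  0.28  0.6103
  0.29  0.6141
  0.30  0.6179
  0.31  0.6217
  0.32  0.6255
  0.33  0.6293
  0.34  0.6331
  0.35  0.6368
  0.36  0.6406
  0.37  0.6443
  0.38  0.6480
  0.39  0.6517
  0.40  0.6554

-0.3974

T = 0.75;  σ√T = 0.1905
d₁ = [ln(391/387) + (0.028 + ½·0.22²)·0.75] / (σ√T) = (0.0103 + 0.0391) / 0.1905 = 0.2595 which rounds to 0.26
N(d₁) = N(0.26) = 0.6026
Δ_put = N(d₁) − 1 = 0.6026 − 1 = -0.3974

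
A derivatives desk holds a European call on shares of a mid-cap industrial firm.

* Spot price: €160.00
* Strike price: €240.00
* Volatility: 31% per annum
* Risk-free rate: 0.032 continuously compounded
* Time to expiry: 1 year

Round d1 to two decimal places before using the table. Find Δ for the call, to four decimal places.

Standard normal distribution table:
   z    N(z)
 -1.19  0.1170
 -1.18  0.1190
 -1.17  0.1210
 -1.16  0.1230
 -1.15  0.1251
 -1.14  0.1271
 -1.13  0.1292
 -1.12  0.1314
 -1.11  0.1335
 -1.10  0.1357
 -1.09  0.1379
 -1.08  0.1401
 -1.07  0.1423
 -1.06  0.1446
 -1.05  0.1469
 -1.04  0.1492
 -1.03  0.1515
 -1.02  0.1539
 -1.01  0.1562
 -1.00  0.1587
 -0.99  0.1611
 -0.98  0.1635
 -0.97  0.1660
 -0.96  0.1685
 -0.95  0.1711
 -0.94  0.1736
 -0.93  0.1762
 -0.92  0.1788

σ√T = 0.31·√1 = 0.3100
d₁ = [ln(160/240) + (0.032 + 0.31²/2)·1] / 0.3100 = [-0.4055 + 0.0801] / 0.3100 = -1.0497 → -1.05
N(d₁) = N(-1.05) = 0.1469
Δ_call = N(d₁) = 0.1469

0.1469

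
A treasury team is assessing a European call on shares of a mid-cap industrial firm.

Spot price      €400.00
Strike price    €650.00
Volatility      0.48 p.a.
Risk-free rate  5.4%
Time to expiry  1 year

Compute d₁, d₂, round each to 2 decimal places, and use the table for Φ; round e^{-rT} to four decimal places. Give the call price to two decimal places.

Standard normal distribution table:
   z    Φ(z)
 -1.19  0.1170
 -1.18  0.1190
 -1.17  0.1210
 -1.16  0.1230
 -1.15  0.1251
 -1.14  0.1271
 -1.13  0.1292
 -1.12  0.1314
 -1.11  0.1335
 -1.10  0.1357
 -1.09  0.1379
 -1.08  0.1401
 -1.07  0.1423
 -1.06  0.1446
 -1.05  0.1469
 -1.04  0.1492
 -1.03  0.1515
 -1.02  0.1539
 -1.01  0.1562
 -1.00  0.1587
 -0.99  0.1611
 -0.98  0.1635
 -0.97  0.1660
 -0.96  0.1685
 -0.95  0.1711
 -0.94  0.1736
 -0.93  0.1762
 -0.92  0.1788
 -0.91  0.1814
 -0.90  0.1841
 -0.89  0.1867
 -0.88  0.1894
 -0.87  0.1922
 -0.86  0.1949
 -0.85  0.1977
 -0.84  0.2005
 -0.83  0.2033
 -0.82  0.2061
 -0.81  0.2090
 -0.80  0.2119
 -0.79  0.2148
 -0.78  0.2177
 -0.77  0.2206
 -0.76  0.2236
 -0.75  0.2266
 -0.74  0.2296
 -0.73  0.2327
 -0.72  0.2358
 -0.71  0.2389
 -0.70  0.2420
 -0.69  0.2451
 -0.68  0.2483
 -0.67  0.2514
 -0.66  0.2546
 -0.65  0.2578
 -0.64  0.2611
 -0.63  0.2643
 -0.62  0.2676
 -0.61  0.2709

σ√T = 0.48 × 1.0000 = 0.4800
ln(S/K) + (r + σ²/2)T = ln(400/650) + (0.054 + 0.48²/2)·1 = -0.4855 + 0.1692 = -0.3163
d₁ = -0.3163 / 0.4800 = -0.6590 ≈ -0.66
d₂ = d₁ − σ√T = -0.6590 − 0.4800 = -1.1390 ≈ -1.14
exp(−rT) = exp(−0.054·1) = 0.9474
C = 400·N(-0.66) − 650·0.9474·N(-1.14) = 400·0.2546 − 650·0.9474·0.1271 = 101.8400 − 78.2695 = 23.5705

€23.57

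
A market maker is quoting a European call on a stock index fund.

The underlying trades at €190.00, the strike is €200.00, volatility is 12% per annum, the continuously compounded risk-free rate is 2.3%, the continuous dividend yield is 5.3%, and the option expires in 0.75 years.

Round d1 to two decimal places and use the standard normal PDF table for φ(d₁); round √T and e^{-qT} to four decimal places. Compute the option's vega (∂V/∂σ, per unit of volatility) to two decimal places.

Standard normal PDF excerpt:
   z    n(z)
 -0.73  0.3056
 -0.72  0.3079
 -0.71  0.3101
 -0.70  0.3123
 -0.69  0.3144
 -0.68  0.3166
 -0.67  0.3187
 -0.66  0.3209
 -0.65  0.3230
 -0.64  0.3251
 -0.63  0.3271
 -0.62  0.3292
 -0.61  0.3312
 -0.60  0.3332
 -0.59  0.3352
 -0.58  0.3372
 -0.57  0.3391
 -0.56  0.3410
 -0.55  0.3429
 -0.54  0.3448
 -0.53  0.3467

50.74

T = 0.75;  σ√T = 0.1039
d₁ = [ln(190/200) + (0.023 − 0.053 + 0.12²/2)·0.75] / 0.1039 = [-0.0513 − 0.0171] / 0.1039 = -0.6581 which rounds to -0.66
√T = √0.75 = 0.8660
φ(d₁) = φ(-0.66) = 0.3209
e^(−qT) = e^(−0.053·0.75) = 0.9610
vega = S·e^(−qT)·φ(d₁)·√T = 190·0.9610·0.3209·0.8660 = 50.7417
(The put has the same vega.)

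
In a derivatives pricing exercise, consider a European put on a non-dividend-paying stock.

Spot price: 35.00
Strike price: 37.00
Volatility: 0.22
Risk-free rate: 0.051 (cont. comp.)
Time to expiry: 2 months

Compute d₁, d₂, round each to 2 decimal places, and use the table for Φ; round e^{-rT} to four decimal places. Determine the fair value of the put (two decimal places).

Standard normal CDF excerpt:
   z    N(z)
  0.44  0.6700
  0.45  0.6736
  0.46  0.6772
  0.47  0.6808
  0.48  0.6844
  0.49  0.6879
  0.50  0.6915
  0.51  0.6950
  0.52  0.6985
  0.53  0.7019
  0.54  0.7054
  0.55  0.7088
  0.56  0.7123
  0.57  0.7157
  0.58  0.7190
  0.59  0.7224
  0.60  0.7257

2.30

σ√T = 0.22·√0.1667 = 0.0898
ln(S/K) + (r + σ²/2)T = ln(35/37) + (0.051 + 0.22²/2)·0.1667 = -0.0556 + 0.0125 = -0.0430
d₁ = -0.0430 / 0.0898 = -0.4792 ≈ -0.48
d₂ = d₁ − σ√T = -0.4792 − 0.0898 = -0.5690 ≈ -0.57
e^(−rT) = e^(−0.051·0.1667) = 0.9915
P = 37·0.9915·N(0.57) − 35·N(0.48) = 37·0.9915·0.7157 − 35·0.6844 = 26.2558 − 23.9540 = 2.3018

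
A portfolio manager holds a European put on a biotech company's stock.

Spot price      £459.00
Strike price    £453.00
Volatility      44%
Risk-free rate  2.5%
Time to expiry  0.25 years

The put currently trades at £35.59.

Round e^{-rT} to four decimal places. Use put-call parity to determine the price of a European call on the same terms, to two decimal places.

£44.40

exp(−rT) = exp(−0.025·0.25) = 0.9938
Put-call parity: C − P = S − K·e^(−rT) = 459 − 453·0.9938 = 459 − 450.1914 = 8.8086
C = P + (C − P) = 35.59 + (8.8086) = 44.3986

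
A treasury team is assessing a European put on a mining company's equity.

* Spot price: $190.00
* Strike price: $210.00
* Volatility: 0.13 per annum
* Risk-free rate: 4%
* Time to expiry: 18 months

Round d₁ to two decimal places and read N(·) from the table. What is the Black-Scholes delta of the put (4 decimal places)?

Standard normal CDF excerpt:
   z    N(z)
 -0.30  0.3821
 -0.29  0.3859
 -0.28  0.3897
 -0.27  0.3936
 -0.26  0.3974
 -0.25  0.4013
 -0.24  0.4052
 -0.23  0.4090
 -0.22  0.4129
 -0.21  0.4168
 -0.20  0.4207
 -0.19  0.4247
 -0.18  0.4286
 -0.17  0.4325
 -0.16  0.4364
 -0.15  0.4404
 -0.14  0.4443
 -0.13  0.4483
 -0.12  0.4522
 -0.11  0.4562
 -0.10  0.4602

-0.5675

σ√T = 0.13 × 1.2247 = 0.1592
d₁ = [ln(190/210) + (0.04 + ½·0.13²)·1.5] / (σ√T) = (-0.1001 + 0.0727) / 0.1592 = -0.1721 → -0.17
N(d₁) = N(-0.17) = 0.4325
Δ_put = N(d₁) − 1 = 0.4325 − 1 = -0.5675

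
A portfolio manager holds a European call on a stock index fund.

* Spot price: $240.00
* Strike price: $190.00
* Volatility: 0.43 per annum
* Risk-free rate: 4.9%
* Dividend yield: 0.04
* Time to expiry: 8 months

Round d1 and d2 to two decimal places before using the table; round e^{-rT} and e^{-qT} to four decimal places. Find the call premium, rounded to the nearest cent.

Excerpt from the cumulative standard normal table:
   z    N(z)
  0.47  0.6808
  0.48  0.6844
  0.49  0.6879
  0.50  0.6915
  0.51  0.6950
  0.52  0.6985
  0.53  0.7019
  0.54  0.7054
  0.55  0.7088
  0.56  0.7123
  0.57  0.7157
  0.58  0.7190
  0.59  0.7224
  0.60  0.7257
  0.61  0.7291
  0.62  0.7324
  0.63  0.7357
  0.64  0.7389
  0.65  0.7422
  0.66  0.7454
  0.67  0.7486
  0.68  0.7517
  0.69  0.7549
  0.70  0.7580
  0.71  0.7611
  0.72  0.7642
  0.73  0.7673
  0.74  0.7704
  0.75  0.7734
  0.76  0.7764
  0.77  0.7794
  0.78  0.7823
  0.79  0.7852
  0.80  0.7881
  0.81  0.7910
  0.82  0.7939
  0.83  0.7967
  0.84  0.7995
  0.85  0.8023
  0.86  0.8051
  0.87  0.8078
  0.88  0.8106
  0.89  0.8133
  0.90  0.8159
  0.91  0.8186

$60.33

σ√T = 0.43·√0.6667 = 0.3511
d₁ = [ln(240/190) + (0.049 − 0.04 + ½·0.43²)·0.6667] / (σ√T) = (0.2336 + 0.0676) / 0.3511 = 0.8580 ⇒ 0.86
d₂ = 0.8580 − 0.3511 = 0.5069 ⇒ 0.51
exp(−qT) = exp(−0.04·0.6667) = 0.9737;  exp(−rT) = exp(−0.049·0.6667) = 0.9679
C = 240·0.9737·N(0.86) − 190·0.9679·N(0.51) = 240·0.9737·0.8051 − 190·0.9679·0.6950 = 188.1422 − 127.8112 = 60.3310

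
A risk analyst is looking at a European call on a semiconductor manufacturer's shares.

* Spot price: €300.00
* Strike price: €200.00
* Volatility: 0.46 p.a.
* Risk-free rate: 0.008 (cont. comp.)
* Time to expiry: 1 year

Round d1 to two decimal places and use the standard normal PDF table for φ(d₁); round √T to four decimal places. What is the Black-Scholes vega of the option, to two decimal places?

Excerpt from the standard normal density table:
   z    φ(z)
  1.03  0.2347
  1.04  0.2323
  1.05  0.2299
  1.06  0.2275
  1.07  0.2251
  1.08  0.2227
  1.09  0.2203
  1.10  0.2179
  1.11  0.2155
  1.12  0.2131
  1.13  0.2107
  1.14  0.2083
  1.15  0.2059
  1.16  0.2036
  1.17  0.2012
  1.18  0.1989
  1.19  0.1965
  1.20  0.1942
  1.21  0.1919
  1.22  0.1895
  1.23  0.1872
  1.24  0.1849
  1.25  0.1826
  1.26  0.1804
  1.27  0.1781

σ√T = 0.46·√1 = 0.4600
d₁ = [ln(300/200) + (0.008 + 0.46²/2)·1] / 0.4600 = [0.4055 + 0.1138] / 0.4600 = 1.1288 ≈ 1.13
√T = √1 = 1.0000
φ(d₁) = φ(1.13) = 0.2107
vega = S·φ(d₁)·√T = 300·0.2107·1.0000 = 63.2100

63.21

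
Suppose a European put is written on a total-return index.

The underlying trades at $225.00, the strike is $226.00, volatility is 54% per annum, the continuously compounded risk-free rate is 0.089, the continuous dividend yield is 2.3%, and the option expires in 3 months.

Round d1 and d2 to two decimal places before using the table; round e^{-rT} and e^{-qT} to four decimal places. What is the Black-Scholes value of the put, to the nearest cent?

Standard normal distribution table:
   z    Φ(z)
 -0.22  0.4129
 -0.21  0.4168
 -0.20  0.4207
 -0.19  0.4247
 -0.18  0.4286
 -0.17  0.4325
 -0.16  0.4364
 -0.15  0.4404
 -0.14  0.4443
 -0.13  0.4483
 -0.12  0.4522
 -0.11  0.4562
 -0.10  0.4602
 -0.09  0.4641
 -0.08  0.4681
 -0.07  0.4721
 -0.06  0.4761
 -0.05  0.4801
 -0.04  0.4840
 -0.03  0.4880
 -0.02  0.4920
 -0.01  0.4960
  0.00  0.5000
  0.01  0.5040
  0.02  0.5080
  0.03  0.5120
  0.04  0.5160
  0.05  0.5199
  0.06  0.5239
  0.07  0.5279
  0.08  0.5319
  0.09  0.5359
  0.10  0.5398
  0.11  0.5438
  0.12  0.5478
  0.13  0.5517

$22.56

σ√T = 0.54 × 0.5000 = 0.2700
d₁ = [ln(225/226) + (0.089 − 0.023 + 0.54²/2)·0.25] / 0.2700 = [-0.0044 + 0.0530] / 0.2700 = 0.1797 which rounds to 0.18
d₂ = d₁ − σ√T = 0.1797 − 0.2700 = -0.0903 which rounds to -0.09
e^(−qT) = e^(−0.023·0.25) = 0.9943;  e^(−rT) = e^(−0.089·0.25) = 0.9780
N(−d₂) = N(0.09) = 0.5359;  N(−d₁) = N(-0.18) = 0.4286
P = 226·0.9780·0.5359 − 225·0.9943·0.4286 = 118.4489 − 95.8853 = 22.5636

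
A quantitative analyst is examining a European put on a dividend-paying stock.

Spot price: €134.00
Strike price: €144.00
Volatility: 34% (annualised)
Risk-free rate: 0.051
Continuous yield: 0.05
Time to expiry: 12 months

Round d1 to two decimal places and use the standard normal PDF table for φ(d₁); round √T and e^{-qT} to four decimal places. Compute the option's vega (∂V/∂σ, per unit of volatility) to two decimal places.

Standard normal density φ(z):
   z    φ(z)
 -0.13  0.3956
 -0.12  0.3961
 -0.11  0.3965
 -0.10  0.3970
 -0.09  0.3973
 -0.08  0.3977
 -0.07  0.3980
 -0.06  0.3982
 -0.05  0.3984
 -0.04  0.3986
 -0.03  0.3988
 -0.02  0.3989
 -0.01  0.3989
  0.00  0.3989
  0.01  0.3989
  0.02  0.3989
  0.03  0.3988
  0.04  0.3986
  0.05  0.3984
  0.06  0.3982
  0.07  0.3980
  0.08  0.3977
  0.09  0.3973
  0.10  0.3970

T = 1;  σ√T = 0.3400
d₁ = [ln(134/144) + (0.051 − 0.05 + 0.34²/2)·1] / 0.3400 = [-0.0720 + 0.0588] / 0.3400 = -0.0387 → -0.04
√T = √1 = 1.0000
φ(d₁) = φ(-0.04) = 0.3986
exp(−qT) = exp(−0.05·1) = 0.9512
vega = S·exp(−qT)·φ(d₁)·√T = 134·0.9512·0.3986·1.0000 = 50.8059

50.81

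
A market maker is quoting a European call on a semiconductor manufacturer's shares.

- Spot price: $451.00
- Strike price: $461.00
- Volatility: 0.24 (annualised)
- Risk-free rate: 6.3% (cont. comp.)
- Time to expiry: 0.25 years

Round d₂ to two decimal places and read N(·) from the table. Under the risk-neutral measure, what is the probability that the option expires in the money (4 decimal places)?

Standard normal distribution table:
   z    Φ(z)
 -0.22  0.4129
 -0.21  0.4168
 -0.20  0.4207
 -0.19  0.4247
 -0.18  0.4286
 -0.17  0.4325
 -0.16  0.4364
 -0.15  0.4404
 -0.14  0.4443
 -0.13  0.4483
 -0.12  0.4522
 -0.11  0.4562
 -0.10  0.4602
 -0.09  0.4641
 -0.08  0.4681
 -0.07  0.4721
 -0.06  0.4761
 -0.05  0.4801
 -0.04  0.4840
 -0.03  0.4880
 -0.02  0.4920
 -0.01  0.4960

0.4562

σ√T = 0.24 × 0.5000 = 0.1200
d₁ = [ln(451/461) + (0.063 + 0.24²/2)·0.25] / 0.1200 = [-0.0219 + 0.0229] / 0.1200 = 0.0085 → 0.01
d₂ = d₁ − σ√T = 0.0085 − 0.1200 = -0.1115 → -0.11
Risk-neutral Pr[S_T > K] = N(d₂) = N(-0.11) = 0.4562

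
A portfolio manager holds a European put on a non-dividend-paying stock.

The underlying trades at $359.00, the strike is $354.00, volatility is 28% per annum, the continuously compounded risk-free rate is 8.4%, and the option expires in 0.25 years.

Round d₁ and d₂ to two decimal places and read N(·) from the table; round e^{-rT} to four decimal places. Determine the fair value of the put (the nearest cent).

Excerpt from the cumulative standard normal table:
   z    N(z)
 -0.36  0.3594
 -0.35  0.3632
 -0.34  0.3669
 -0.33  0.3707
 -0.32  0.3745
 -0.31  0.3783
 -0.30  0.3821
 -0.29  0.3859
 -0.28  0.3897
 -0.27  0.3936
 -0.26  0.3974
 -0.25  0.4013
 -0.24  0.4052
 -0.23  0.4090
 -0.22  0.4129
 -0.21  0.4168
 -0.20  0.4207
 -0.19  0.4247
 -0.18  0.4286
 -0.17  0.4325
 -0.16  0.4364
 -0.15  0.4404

$14.12

σ√T = 0.28 × 0.5000 = 0.1400
d₁ = [ln(359/354) + (0.084 + ½·0.28²)·0.25] / (σ√T) = (0.0140 + 0.0308) / 0.1400 = 0.3202 ≈ 0.32
d₂ = 0.3202 − 0.1400 = 0.1802 ≈ 0.18
e^(−rT) = e^(−0.084·0.25) = 0.9792
N(−d₂) = N(-0.18) = 0.4286;  N(−d₁) = N(-0.32) = 0.3745
P = 354·0.9792·0.4286 − 359·0.3745 = 148.5685 − 134.4455 = 14.1230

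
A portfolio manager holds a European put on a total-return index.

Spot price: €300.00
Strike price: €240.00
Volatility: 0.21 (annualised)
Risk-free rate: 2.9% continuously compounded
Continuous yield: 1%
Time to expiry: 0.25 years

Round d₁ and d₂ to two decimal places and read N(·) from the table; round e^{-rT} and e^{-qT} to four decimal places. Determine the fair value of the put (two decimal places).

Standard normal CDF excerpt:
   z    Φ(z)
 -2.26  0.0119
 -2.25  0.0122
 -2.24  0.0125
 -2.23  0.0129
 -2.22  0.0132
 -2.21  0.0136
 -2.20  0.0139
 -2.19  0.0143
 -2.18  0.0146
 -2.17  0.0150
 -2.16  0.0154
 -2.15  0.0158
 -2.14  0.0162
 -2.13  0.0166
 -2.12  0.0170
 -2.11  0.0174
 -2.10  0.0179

σ√T = 0.21·√0.25 = 0.1050
d₁ = [ln(300/240) + (0.029 − 0.01 + 0.21²/2)·0.25] / 0.1050 = [0.2231 + 0.0103] / 0.1050 = 2.2229 → 2.22
d₂ = d₁ − σ√T = 2.2229 − 0.1050 = 2.1179 → 2.12
exp(−qT) = exp(−0.01·0.25) = 0.9975;  exp(−rT) = exp(−0.029·0.25) = 0.9928
N(−d₂) = N(-2.12) = 0.0170;  N(−d₁) = N(-2.22) = 0.0132
P = 240·0.9928·0.0170 − 300·0.9975·0.0132 = 4.0506 − 3.9501 = 0.1005

€0.10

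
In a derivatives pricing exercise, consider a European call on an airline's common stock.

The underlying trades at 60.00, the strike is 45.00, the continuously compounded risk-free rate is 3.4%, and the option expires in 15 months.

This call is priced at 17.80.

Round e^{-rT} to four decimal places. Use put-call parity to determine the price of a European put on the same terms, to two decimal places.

0.93

exp(−rT) = exp(−0.034·1.25) = 0.9584
Put-call parity: C − P = S − K·e^(−rT) = 60 − 45·0.9584 = 60 − 43.1280 = 16.8720
P = C − (C − P) = 17.80 − (16.8720) = 0.9280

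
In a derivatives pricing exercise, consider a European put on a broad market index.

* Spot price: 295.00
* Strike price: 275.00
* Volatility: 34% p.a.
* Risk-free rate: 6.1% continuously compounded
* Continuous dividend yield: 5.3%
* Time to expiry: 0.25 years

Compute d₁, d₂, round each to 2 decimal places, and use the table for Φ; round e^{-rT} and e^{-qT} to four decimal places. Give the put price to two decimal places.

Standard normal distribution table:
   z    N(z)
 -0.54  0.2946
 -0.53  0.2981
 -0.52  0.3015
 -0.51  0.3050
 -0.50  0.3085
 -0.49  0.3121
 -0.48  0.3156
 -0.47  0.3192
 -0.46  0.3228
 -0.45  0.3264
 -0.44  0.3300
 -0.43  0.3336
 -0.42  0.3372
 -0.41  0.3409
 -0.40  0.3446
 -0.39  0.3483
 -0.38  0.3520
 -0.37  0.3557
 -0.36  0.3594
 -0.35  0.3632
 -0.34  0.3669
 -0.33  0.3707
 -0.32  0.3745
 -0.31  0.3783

10.59

T = 0.25;  σ√T = 0.1700
d₁ = [ln(295/275) + (0.061 − 0.053 + 0.34²/2)·0.25] / 0.1700 = [0.0702 + 0.0165] / 0.1700 = 0.5097 → 0.51
d₂ = d₁ − σ√T = 0.5097 − 0.1700 = 0.3397 → 0.34
exp(−qT) = exp(−0.053·0.25) = 0.9868;  exp(−rT) = exp(−0.061·0.25) = 0.9849
P = 275·0.9849·N(-0.34) − 295·0.9868·N(-0.51) = 275·0.9849·0.3669 − 295·0.9868·0.3050 = 99.3739 − 88.7873 = 10.5866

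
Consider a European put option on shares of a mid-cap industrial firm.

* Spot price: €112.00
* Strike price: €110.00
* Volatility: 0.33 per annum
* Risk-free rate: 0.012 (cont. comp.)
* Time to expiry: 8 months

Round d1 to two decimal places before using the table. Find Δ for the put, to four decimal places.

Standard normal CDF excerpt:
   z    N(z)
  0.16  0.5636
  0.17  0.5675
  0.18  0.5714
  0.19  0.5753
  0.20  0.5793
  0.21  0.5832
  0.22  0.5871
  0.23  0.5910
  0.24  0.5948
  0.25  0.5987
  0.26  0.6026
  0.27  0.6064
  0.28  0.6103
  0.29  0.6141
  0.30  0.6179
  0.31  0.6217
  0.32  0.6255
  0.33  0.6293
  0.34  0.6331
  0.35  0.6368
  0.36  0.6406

-0.4090

σ√T = 0.33·√0.6667 = 0.2694
d₁ = [ln(112/110) + (0.012 + ½·0.33²)·0.6667] / (σ√T) = (0.0180 + 0.0443) / 0.2694 = 0.2313 ≈ 0.23
N(d₁) = N(0.23) = 0.5910
Δ_put = N(d₁) − 1 = 0.5910 − 1 = -0.4090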